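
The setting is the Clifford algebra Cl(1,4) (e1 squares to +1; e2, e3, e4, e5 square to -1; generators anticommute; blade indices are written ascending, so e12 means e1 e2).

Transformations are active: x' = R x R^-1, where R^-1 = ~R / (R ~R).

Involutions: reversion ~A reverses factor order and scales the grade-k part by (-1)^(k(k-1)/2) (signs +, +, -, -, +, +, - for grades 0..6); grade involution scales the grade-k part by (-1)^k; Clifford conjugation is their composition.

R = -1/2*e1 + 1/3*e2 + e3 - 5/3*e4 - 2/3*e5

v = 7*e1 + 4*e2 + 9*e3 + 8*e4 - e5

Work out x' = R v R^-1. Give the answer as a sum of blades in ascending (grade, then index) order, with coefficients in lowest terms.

~R = -1/2*e1 + 1/3*e2 + e3 - 5/3*e4 - 2/3*e5, and R ~R = -49/12, so R^-1 = ~R / (-49/12).
R v = -7/6 - 13/3*e12 - 23/2*e13 + 23/3*e14 + 31/6*e15 - e23 + 28/3*e24 + 7/3*e25 + 23*e34 + 5*e35 + 7*e45
Answer: -51/7*e1 - 80/21*e2 - 59/7*e3 - 188/21*e4 + 13/21*e5


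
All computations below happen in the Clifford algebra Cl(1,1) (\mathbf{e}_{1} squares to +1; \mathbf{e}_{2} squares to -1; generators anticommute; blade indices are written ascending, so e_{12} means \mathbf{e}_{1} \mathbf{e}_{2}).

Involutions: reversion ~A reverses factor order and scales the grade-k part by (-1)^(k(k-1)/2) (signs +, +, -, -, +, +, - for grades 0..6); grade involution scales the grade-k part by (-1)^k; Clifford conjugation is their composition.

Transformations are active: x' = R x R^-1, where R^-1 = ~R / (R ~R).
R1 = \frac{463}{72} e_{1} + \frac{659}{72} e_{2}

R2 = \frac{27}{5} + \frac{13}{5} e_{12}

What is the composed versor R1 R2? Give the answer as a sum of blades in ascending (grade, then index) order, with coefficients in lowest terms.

Distribute over the terms of R1 (each basis-blade product reordered to ascending indices, repeated generators contracted through their squares):
(\frac{463}{72} e_{1}) R2 = \frac{1389}{40} e_{1} + \frac{6019}{360} e_{2}
(\frac{659}{72} e_{2}) R2 = \frac{8567}{360} e_{1} + \frac{1977}{40} e_{2}
Summing the partial products and collecting blades:
Answer: \frac{5267}{90} e_{1} + \frac{5953}{90} e_{2}


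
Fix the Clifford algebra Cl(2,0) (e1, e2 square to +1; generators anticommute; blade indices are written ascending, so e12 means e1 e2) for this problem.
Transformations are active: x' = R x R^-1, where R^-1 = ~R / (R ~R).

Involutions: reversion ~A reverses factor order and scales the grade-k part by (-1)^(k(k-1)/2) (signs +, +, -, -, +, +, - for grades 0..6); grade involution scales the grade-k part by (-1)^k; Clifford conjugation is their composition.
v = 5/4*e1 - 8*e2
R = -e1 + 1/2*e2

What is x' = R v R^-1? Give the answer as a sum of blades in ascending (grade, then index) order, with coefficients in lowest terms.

~R = -e1 + 1/2*e2, and R ~R = 5/4, so R^-1 = ~R / (5/4).
R v = -21/4 + 59/8*e12
Answer: 143/20*e1 + 19/5*e2


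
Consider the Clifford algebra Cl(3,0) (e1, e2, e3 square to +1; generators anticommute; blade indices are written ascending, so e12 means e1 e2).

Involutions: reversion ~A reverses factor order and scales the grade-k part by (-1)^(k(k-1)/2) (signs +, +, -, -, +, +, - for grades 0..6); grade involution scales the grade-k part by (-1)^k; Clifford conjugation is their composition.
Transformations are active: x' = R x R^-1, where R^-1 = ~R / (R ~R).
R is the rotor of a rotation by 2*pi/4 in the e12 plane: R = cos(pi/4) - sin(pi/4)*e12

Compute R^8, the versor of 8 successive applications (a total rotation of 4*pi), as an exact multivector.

Because a rotor carries half the rotation angle, composing 8 copies of this e12-plane rotor multiplies the phase: 8*(pi/4) = 2*pi, hence R^8 = cos(2*pi) - sin(2*pi)*e12.
cos(2*pi) = 1 and sin(2*pi) = 0, so R^8 = 1. The total rotation 4*pi is 2 full turns, so every vector returns to itself, yet the rotor is +1, back on the identity sheet (an even number of 2*pi turns).
Answer: 1


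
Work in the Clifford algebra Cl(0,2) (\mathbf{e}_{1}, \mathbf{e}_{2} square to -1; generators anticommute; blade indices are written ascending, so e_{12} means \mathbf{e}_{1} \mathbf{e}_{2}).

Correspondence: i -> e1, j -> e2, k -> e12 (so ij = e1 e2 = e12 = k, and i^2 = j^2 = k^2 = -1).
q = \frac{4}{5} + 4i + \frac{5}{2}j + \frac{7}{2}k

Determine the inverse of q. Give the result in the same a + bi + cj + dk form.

In blades: q = \frac{4}{5} + 4 e_{1} + \frac{5}{2} e_{2} + \frac{7}{2} e_{12}.
With qbar = \frac{4}{5} - 4 e_{1} - \frac{5}{2} e_{2} - \frac{7}{2} e_{12} (scalar fixed, mapped units negated), q qbar = \frac{1757}{50} (the sum of squared coefficients), so q^-1 = qbar / (\frac{1757}{50}) = \frac{40}{1757} - \frac{200}{1757} e_{1} - \frac{125}{1757} e_{2} - \frac{25}{251} e_{12}; translating back:
Answer: \frac{40}{1757} - \frac{200}{1757}i - \frac{125}{1757}j - \frac{25}{251}k


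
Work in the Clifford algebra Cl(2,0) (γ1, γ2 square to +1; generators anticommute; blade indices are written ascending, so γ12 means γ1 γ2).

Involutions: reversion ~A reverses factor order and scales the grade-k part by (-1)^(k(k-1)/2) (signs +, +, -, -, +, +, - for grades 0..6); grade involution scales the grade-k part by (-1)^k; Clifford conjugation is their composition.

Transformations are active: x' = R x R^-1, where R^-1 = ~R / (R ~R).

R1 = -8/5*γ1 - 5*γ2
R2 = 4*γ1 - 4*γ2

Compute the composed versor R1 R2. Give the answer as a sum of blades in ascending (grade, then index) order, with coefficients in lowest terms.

Distribute over the terms of R1 (each basis-blade product reordered to ascending indices, repeated generators contracted through their squares):
(-8/5*γ1) R2 = -32/5 + 32/5*γ12
(-5*γ2) R2 = 20 + 20*γ12
Summing the partial products and collecting blades:
Answer: 68/5 + 132/5*γ12


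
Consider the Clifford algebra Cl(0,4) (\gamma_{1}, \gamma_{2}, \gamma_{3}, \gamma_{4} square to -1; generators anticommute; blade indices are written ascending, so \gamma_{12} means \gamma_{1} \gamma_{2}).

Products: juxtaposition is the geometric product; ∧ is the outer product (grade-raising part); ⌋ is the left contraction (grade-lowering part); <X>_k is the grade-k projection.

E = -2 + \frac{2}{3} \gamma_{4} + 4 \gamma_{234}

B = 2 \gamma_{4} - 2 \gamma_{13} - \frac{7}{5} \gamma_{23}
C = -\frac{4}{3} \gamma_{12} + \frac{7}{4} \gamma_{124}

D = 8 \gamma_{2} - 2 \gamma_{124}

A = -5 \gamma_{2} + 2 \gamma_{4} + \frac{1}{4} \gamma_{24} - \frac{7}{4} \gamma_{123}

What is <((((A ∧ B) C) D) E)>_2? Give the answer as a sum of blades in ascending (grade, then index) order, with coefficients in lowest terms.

step 1: -10 \gamma_{24} - 10 \gamma_{123} - 4 \gamma_{134} - \frac{14}{5} \gamma_{234} - 3 \gamma_{1234}
step 2: \frac{35}{2} \gamma_{1} - \frac{223}{12} \gamma_{3} + \frac{49}{10} \gamma_{13} + \frac{40}{3} \gamma_{14} - 7 \gamma_{23} + \frac{27}{2} \gamma_{34} + \frac{56}{15} \gamma_{134} - \frac{16}{3} \gamma_{234}
step 3: -\frac{80}{3} \gamma_{2} - 56 \gamma_{3} + 140 \gamma_{12} - \frac{32}{3} \gamma_{13} + \frac{706}{5} \gamma_{23} + 35 \gamma_{24} + \frac{128}{3} \gamma_{34} - \frac{61}{5} \gamma_{123} - \frac{320}{3} \gamma_{124} + 14 \gamma_{134} + \frac{589}{5} \gamma_{234} + \frac{2011}{30} \gamma_{1234}
step 4: \frac{2356}{5} + \frac{4022}{15} \gamma_{1} - \frac{422}{3} \gamma_{2} + \frac{2012}{9} \gamma_{3} - \frac{2824}{5} \gamma_{4} - \frac{2384}{9} \gamma_{12} - \frac{1244}{3} \gamma_{13} + \frac{244}{5} \gamma_{14} - \frac{5414}{15} \gamma_{23} - \frac{2806}{9} \gamma_{24} - 16 \gamma_{34} - \frac{913}{45} \gamma_{123} + 264 \gamma_{124} - \frac{5356}{9} \gamma_{134} - \frac{2122}{15} \gamma_{234} - \frac{711}{5} \gamma_{1234}
step 5: -\frac{2384}{9} \gamma_{12} - \frac{1244}{3} \gamma_{13} + \frac{244}{5} \gamma_{14} - \frac{5414}{15} \gamma_{23} - \frac{2806}{9} \gamma_{24} - 16 \gamma_{34}
Answer: -\frac{2384}{9} \gamma_{12} - \frac{1244}{3} \gamma_{13} + \frac{244}{5} \gamma_{14} - \frac{5414}{15} \gamma_{23} - \frac{2806}{9} \gamma_{24} - 16 \gamma_{34}


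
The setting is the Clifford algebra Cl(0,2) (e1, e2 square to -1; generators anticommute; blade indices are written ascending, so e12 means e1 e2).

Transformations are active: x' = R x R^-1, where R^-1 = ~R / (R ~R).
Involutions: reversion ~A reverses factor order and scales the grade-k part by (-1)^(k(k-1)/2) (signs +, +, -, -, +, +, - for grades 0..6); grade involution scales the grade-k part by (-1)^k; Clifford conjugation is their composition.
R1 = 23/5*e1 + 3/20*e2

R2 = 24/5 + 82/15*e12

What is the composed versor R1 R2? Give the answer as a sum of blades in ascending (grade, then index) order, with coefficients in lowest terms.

Distribute over the terms of R1 (each basis-blade product reordered to ascending indices, repeated generators contracted through their squares):
(23/5*e1) R2 = 552/25*e1 - 1886/75*e2
(3/20*e2) R2 = 41/50*e1 + 18/25*e2
Summing the partial products and collecting blades:
Answer: 229/10*e1 - 1832/75*e2


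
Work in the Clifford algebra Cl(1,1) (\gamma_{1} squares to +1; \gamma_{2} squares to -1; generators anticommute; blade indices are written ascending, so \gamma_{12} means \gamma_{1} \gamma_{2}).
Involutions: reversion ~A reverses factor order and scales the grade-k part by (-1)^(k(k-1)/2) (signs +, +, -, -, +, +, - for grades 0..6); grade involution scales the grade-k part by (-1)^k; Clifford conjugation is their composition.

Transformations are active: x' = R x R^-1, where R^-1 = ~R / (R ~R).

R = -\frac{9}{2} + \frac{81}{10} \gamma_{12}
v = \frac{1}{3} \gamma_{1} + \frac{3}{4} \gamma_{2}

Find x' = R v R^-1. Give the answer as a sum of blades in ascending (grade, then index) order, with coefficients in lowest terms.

~R = -\frac{9}{2} - \frac{81}{10} \gamma_{12}, and R ~R = -\frac{1134}{25}, so R^-1 = ~R / (-\frac{1134}{25}).
R v = -\frac{303}{40} \gamma_{1} - \frac{243}{40} \gamma_{2}
Answer: -\frac{617}{336} \gamma_{1} - \frac{219}{112} \gamma_{2}


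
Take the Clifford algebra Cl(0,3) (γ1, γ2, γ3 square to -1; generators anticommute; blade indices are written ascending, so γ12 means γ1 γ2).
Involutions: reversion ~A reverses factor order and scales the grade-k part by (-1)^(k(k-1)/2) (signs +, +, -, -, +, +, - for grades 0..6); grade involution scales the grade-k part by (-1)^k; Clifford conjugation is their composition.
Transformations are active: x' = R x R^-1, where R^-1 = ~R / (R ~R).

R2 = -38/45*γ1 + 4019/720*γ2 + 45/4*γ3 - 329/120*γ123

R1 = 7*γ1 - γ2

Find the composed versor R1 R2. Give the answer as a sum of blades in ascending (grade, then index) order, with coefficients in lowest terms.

Distribute over the terms of R1 (each basis-blade product reordered to ascending indices, repeated generators contracted through their squares):
(7*γ1) R2 = 266/45 + 28133/720*γ12 + 315/4*γ13 + 2303/120*γ23
(-γ2) R2 = 4019/720 - 38/45*γ12 + 329/120*γ13 - 45/4*γ23
Summing the partial products and collecting blades:
Answer: 1655/144 + 1835/48*γ12 + 9779/120*γ13 + 953/120*γ23


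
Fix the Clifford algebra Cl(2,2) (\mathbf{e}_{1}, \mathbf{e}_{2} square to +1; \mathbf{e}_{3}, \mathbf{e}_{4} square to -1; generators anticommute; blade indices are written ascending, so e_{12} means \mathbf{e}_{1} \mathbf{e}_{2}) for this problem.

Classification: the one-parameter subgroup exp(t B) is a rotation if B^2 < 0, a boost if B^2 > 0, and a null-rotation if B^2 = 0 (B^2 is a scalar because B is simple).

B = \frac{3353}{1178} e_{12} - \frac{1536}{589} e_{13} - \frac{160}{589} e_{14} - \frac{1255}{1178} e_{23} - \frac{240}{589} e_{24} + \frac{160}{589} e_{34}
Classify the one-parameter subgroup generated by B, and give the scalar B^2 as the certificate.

B^2 term by term: the squares give (\frac{3353}{1178})^2*(e_{12})^2 + (-\frac{1536}{589})^2*(e_{13})^2 + (-\frac{160}{589})^2*(e_{14})^2 + (-\frac{1255}{1178})^2*(e_{23})^2 + (-\frac{240}{589})^2*(e_{24})^2 + (\frac{160}{589})^2*(e_{34})^2 = \frac{11242609}{1387684}*(-1) + \frac{2359296}{346921}*(+1) + \frac{25600}{346921}*(+1) + \frac{1575025}{1387684}*(+1) + \frac{57600}{346921}*(+1) + \frac{25600}{346921}*(-1) = 0 (each basis 2-blade squares to minus the product of its generators' squares); cross terms between blades sharing an index anticommute and cancel; the commuting (index-disjoint) pairs give grade-4 terms 2*c*c'*(blade product), which cancel blade by blade — e_{1234}: \frac{536480}{346921} - \frac{737280}{346921} + \frac{200800}{346921} = 0 — confirming B is simple. So B^2 = 0.
Answer: null-rotation, certificate B^2 = 0. Why this suffices: the scalar 0 survives any versor conjugation, so its sign alone determines the class however B is presented.


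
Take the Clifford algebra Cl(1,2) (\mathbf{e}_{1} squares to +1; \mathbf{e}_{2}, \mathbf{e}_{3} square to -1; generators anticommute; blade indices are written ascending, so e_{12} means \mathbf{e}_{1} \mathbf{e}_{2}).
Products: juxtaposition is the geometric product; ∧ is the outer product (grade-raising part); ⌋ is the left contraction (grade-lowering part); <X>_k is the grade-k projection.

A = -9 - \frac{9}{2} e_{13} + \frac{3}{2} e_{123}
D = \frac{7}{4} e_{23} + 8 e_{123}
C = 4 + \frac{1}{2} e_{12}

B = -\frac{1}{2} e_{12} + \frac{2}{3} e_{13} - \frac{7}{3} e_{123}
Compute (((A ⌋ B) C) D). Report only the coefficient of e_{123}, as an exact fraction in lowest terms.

step 1: \frac{1}{2} - \frac{21}{2} e_{2} + \frac{9}{2} e_{12} - 6 e_{13} + 21 e_{123}
step 2: \frac{17}{4} - \frac{21}{4} e_{1} - 42 e_{2} + \frac{21}{2} e_{3} + \frac{73}{4} e_{12} - 24 e_{13} - 3 e_{23} + 84 e_{123}
step 3: -\frac{2667}{4} - 123 e_{1} + \frac{1683}{8} e_{2} + \frac{439}{2} e_{3} - 126 e_{12} - \frac{5887}{16} e_{13} - \frac{553}{16} e_{23} + \frac{397}{16} e_{123}
Answer: \frac{397}{16}


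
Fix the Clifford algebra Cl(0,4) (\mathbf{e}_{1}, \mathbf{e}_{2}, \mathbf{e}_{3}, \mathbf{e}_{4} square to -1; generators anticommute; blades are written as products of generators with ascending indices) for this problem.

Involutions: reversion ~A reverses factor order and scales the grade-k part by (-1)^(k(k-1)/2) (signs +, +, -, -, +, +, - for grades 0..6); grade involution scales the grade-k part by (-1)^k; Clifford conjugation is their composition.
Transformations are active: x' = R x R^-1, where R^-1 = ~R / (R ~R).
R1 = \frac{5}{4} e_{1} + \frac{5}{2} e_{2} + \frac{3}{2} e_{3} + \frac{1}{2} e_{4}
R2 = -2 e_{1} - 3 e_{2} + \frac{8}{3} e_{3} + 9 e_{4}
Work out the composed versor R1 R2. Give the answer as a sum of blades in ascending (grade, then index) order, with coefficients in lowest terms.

Distribute over the terms of R1 (each basis-blade product reordered to ascending indices, repeated generators contracted through their squares):
(\frac{5}{4} e_{1}) R2 = \frac{5}{2} - \frac{15}{4} e_{1} e_{2} + \frac{10}{3} e_{1} e_{3} + \frac{45}{4} e_{1} e_{4}
(\frac{5}{2} e_{2}) R2 = \frac{15}{2} + 5 e_{1} e_{2} + \frac{20}{3} e_{2} e_{3} + \frac{45}{2} e_{2} e_{4}
(\frac{3}{2} e_{3}) R2 = -4 + 3 e_{1} e_{3} + \frac{9}{2} e_{2} e_{3} + \frac{27}{2} e_{3} e_{4}
(\frac{1}{2} e_{4}) R2 = -\frac{9}{2} + e_{1} e_{4} + \frac{3}{2} e_{2} e_{4} - \frac{4}{3} e_{3} e_{4}
Summing the partial products and collecting blades:
Answer: \frac{3}{2} + \frac{5}{4} e_{1} e_{2} + \frac{19}{3} e_{1} e_{3} + \frac{49}{4} e_{1} e_{4} + \frac{67}{6} e_{2} e_{3} + 24 e_{2} e_{4} + \frac{73}{6} e_{3} e_{4}


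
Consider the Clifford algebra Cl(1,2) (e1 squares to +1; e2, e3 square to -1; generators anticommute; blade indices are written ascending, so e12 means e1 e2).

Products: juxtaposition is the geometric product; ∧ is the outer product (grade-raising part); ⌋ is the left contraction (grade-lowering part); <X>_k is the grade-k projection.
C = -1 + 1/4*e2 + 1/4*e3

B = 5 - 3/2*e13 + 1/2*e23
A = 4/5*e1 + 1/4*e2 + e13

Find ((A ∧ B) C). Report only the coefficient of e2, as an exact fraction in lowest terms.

step 1: 4*e1 + 5/4*e2 + 5*e13 + 31/40*e123
step 2: -5/16 - 21/4*e1 - 5/4*e2 + 129/160*e12 - 609/160*e13 + 5/16*e23 - 81/40*e123
Answer: -5/4


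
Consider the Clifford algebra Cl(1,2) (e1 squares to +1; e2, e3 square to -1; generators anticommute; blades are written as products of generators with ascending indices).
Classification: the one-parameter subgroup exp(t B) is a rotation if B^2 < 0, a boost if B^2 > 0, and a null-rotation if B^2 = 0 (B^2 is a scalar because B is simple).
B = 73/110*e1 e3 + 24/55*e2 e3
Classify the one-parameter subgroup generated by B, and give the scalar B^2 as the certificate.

B^2 term by term: the squares give (73/110)^2*(e1 e3)^2 + (24/55)^2*(e2 e3)^2 = 5329/12100*(+1) + 576/3025*(-1) = 1/4 (each basis 2-blade squares to minus the product of its generators' squares); cross terms between blades sharing an index anticommute and cancel. So B^2 = 1/4.
Answer: boost, certificate B^2 = 1/4. No conjugation can change B^2 = 1/4; the sign gives the class.


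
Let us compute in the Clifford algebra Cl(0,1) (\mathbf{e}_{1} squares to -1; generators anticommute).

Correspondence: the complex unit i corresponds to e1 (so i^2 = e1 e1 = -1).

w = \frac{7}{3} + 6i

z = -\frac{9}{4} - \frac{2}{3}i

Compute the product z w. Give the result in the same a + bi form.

In blades: z = -\frac{9}{4} - \frac{2}{3} e_{1}, w = \frac{7}{3} + 6 e_{1}.
Distribute z over w term by term (generator squares from the signature, products reordered to ascending indices): (-\frac{9}{4})*w = -\frac{21}{4} - \frac{27}{2} e_{1}; (-\frac{2}{3} e_{1})*w = 4 - \frac{14}{9} e_{1}.
Sum: -\frac{5}{4} - \frac{271}{18} e_{1}; translating back through the correspondence:
Answer: -\frac{5}{4} - \frac{271}{18}i


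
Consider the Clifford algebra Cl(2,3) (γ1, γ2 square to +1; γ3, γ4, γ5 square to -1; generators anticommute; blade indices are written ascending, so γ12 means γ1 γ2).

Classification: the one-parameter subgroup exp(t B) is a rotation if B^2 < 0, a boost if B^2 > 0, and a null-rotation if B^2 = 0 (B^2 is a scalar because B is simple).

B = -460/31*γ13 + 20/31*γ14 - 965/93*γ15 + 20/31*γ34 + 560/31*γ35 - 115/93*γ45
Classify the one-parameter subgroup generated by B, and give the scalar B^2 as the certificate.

B^2 term by term: the squares give (-460/31)^2*(γ13)^2 + (20/31)^2*(γ14)^2 + (-965/93)^2*(γ15)^2 + (20/31)^2*(γ34)^2 + (560/31)^2*(γ35)^2 + (-115/93)^2*(γ45)^2 = 211600/961*(+1) + 400/961*(+1) + 931225/8649*(+1) + 400/961*(-1) + 313600/961*(-1) + 13225/8649*(-1) = 0 (each basis 2-blade squares to minus the product of its generators' squares); cross terms between blades sharing an index anticommute and cancel; the commuting (index-disjoint) pairs give grade-4 terms 2*c*c'*(blade product), which cancel blade by blade — γ1345: 105800/2883 - 22400/961 - 38600/2883 = 0 — confirming B is simple. So B^2 = 0.
Answer: null-rotation, certificate B^2 = 0. The scalar 0 is the complete invariant here: its sign names the subgroup type.


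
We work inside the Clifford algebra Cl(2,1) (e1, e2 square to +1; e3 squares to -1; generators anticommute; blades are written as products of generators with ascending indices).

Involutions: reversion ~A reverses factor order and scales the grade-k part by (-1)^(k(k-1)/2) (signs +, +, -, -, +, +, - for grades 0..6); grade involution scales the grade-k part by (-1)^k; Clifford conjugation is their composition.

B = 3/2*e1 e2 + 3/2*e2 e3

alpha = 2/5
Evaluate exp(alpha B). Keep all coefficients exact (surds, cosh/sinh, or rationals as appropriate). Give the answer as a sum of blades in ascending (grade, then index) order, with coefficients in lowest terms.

B^2 term by term: the squares give (3/2)^2*(e1 e2)^2 + (3/2)^2*(e2 e3)^2 = 9/4*(-1) + 9/4*(+1) = 0 (each basis 2-blade squares to minus the product of its generators' squares); cross terms between blades sharing an index anticommute and cancel. So B^2 = 0.
B^2 = 0, so the series closes: exp(alpha B) = 1 + alpha B (parabolic case).
Answer: 1 + 3/5*e1 e2 + 3/5*e2 e3


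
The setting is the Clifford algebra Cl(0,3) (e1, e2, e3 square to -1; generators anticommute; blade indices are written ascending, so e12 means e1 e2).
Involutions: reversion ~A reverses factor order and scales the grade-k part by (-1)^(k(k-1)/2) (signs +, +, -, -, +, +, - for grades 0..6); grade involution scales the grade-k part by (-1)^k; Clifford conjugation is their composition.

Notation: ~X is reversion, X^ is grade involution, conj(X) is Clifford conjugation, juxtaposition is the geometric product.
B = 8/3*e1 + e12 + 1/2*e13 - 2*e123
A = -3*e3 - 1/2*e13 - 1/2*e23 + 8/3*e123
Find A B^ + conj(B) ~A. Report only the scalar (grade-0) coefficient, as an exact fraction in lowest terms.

first term: 67/12 - 1/2*e1 + 1/3*e2 - 4/3*e3 + 25/4*e12 - 17/2*e13 + 137/18*e23 - 5/3*e123
second term: 67/12 - 1/2*e1 + 1/3*e2 - 4/3*e3 - 25/4*e12 + 17/2*e13 - 137/18*e23 + 5/3*e123
Answer: 67/6


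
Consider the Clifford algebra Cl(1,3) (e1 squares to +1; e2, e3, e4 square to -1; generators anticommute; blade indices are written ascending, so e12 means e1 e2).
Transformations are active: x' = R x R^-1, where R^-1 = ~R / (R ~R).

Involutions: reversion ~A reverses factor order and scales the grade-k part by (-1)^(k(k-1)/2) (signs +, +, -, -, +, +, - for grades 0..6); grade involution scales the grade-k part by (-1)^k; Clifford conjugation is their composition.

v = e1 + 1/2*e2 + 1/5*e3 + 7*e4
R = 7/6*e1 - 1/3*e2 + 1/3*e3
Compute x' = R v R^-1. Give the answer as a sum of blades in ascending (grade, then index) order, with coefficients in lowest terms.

~R = 7/6*e1 - 1/3*e2 + 1/3*e3, and R ~R = 41/36, so R^-1 = ~R / (41/36).
R v = 19/15 + 11/12*e12 - 1/10*e13 + 49/6*e14 - 7/30*e23 - 7/3*e24 + 7/3*e34
Answer: 327/205*e1 - 509/410*e2 + 111/205*e3 - 7*e4


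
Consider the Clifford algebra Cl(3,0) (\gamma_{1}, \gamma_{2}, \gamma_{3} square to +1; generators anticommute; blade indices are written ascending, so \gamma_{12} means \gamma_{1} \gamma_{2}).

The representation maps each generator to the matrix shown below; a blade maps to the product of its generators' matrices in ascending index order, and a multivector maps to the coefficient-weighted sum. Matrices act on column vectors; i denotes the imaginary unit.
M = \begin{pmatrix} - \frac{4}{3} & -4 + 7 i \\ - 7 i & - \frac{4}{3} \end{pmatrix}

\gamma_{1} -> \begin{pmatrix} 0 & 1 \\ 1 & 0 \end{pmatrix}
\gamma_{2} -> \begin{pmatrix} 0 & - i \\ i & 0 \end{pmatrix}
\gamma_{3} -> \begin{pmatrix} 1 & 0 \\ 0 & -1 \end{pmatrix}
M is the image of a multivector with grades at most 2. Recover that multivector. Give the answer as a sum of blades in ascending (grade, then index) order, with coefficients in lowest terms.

Method: 1, rho(\gamma_{1}), rho(\gamma_{2}), rho(\gamma_{3}) form a trace-orthogonal basis of the 2x2 complex matrices (tr(X Y) = 2 if X = Y, else 0), so M = m0*1 + m1*rho(\gamma_{1}) + m2*rho(\gamma_{2}) + m3*rho(\gamma_{3}) with m0 = tr(M)/2 = - \frac{4}{3}, m1 = tr(M rho(\gamma_{1}))/2 = -2, m2 = tr(M rho(\gamma_{2}))/2 = -7 - 2 i, m3 = tr(M rho(\gamma_{3}))/2 = 0.
Multiplying table entries, the bivector images are rho(\gamma_{12}) = i*rho(\gamma_{3}), rho(\gamma_{13}) = -i*rho(\gamma_{2}), rho(\gamma_{23}) = i*rho(\gamma_{1}); with real blade coefficients the real parts of m0..m3 are the coefficients of 1, \gamma_{1}, \gamma_{2}, \gamma_{3} and the imaginary parts give the bivectors (\gamma_{23}: Im m1, \gamma_{13}: -Im m2, \gamma_{12}: Im m3).
Answer: -\frac{4}{3} - 2 \gamma_{1} - 7 \gamma_{2} + 2 \gamma_{13}


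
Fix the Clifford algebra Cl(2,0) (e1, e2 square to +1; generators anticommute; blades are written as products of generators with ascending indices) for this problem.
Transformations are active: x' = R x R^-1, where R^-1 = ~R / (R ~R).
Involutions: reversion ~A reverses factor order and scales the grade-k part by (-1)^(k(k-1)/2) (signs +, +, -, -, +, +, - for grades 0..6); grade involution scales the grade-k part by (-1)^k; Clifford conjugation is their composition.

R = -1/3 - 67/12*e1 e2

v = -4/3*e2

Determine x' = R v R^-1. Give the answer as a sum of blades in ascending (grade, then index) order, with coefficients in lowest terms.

~R = -1/3 + 67/12*e1 e2, and R ~R = 4505/144, so R^-1 = ~R / (4505/144).
R v = 67/9*e1 + 4/9*e2
Answer: -2144/13515*e1 + 5964/4505*e2


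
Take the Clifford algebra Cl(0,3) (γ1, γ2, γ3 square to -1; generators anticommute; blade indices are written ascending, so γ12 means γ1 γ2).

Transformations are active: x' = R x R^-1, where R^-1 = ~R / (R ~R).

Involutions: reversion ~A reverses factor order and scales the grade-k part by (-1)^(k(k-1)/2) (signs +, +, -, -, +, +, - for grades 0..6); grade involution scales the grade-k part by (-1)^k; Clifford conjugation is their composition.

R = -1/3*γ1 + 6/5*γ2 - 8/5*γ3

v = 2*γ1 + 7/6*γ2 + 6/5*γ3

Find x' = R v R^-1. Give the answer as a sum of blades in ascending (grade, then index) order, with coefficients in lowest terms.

~R = -1/3*γ1 + 6/5*γ2 - 8/5*γ3, and R ~R = -37/9, so R^-1 = ~R / (-37/9).
R v = 89/75 - 251/90*γ12 + 14/5*γ13 + 248/75*γ23
Answer: -1672/925*γ1 - 51599/27750*γ2 - 1278/4625*γ3


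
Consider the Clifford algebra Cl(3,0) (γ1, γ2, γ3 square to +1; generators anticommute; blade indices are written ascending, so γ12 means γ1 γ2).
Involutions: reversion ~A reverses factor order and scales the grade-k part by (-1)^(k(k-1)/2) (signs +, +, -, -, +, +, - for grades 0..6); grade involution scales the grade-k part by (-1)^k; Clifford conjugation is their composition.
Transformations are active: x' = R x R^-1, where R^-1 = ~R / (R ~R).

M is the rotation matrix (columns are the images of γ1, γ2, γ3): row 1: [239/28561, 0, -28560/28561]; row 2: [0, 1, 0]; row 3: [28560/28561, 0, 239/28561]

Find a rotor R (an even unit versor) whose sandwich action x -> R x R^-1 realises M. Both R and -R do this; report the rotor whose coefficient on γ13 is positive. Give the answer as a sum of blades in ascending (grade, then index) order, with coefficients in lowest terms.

Method: write R = a + b12*γ12 + b13*γ13 + b23*γ23 with a^2 + b12^2 + b13^2 + b23^2 = 1 (so R^-1 = ~R). Expanding the columns R e_j ~R gives tr M = 4a^2 - 1 and, from the antisymmetric part, M21 - M12 = -4a*b12, M13 - M31 = 4a*b13, M32 - M23 = -4a*b23.
Here tr M = 29039/28561, so a^2 = (1 + tr M)/4 = 14400/28561 and a = ±120/169. Taking a = 120/169: M21 - M12 = 0, M13 - M31 = -57120/28561, M32 - M23 = 0, giving b12 = 0, b13 = -119/169, b23 = 0, i.e. R = 120/169 - 119/169*γ13.
Its γ13 coefficient is negative, so report the other preimage -R.
Answer: -120/169 + 119/169*γ13. Recall the cover is two-to-one: with M of trace 29039/28561, both preimages act alike, and the stated γ13 sign chooses the sheet.


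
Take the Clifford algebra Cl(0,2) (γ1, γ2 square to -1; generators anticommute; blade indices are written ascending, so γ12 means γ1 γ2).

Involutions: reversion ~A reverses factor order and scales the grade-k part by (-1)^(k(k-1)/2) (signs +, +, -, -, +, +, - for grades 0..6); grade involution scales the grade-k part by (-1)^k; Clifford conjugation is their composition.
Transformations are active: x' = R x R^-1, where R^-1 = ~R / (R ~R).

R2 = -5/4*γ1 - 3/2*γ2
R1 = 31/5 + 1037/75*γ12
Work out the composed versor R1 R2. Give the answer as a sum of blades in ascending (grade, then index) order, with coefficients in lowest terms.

Distribute over the terms of R1 (each basis-blade product reordered to ascending indices, repeated generators contracted through their squares):
(31/5) R2 = -31/4*γ1 - 93/10*γ2
(1037/75*γ12) R2 = 1037/50*γ1 - 1037/60*γ2
Summing the partial products and collecting blades:
Answer: 1299/100*γ1 - 319/12*γ2


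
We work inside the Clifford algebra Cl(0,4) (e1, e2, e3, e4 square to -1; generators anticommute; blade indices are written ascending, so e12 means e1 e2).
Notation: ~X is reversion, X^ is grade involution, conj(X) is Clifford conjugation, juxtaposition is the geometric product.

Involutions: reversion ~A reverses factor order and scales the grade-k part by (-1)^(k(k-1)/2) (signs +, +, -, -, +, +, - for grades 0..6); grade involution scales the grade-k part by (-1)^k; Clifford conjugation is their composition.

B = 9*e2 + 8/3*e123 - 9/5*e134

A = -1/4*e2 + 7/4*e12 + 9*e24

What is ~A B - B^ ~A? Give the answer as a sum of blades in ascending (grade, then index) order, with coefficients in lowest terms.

first term: 9/4 + 63/4*e1 + 14/3*e3 - 81*e4 - 2/3*e13 + 81/5*e123 + 24*e134 + 63/20*e234 - 9/20*e1234
second term: -9/4 + 63/4*e1 - 14/3*e3 - 81*e4 + 2/3*e13 + 81/5*e123 + 24*e134 + 63/20*e234 - 9/20*e1234
Answer: 9/2 + 28/3*e3 - 4/3*e13


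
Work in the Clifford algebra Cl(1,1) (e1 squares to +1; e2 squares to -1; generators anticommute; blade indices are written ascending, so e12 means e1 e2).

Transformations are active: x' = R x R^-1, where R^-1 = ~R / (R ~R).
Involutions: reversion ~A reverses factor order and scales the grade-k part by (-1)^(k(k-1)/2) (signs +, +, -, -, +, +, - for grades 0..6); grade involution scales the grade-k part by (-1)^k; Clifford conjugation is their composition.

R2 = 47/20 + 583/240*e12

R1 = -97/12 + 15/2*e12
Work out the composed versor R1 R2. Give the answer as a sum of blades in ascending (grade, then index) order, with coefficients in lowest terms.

Distribute over the terms of R1 (each basis-blade product reordered to ascending indices, repeated generators contracted through their squares):
(-97/12) R2 = -4559/240 - 56551/2880*e12
(15/2*e12) R2 = 583/32 + 141/8*e12
Summing the partial products and collecting blades:
Answer: -373/480 - 5791/2880*e12


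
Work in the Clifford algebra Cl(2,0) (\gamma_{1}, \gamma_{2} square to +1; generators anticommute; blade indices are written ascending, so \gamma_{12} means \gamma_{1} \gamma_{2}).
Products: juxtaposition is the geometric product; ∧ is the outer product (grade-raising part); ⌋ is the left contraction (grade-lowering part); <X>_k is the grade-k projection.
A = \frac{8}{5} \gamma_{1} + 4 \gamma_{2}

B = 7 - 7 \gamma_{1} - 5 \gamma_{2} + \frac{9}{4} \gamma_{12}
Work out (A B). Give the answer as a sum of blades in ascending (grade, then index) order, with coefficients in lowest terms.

step 1: -\frac{156}{5} + \frac{11}{5} \gamma_{1} + \frac{158}{5} \gamma_{2} + 20 \gamma_{12}
Answer: -\frac{156}{5} + \frac{11}{5} \gamma_{1} + \frac{158}{5} \gamma_{2} + 20 \gamma_{12}


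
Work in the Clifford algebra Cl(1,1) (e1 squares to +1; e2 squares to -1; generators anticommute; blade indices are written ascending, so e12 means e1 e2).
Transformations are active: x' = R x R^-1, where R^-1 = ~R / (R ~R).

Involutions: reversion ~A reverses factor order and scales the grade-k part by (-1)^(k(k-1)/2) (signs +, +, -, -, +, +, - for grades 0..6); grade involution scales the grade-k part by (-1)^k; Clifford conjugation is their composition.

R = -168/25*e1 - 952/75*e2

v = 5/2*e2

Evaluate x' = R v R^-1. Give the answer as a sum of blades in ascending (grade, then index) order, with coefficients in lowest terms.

~R = -168/25*e1 - 952/75*e2, and R ~R = -652288/5625, so R^-1 = ~R / (-652288/5625).
R v = 476/15 - 84/5*e12
Answer: 765/208*e1 + 925/208*e2


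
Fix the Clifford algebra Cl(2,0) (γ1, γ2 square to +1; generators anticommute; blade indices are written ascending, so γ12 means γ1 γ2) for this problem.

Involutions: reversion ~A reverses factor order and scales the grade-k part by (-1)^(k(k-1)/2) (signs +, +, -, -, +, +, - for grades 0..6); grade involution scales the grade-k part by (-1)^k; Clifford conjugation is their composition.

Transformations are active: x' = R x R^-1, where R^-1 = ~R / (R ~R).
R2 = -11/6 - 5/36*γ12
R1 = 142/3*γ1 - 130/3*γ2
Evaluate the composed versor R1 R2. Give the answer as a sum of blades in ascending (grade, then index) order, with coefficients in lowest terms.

Distribute over the terms of R1 (each basis-blade product reordered to ascending indices, repeated generators contracted through their squares):
(142/3*γ1) R2 = -781/9*γ1 - 355/54*γ2
(-130/3*γ2) R2 = -325/54*γ1 + 715/9*γ2
Summing the partial products and collecting blades:
Answer: -5011/54*γ1 + 3935/54*γ2


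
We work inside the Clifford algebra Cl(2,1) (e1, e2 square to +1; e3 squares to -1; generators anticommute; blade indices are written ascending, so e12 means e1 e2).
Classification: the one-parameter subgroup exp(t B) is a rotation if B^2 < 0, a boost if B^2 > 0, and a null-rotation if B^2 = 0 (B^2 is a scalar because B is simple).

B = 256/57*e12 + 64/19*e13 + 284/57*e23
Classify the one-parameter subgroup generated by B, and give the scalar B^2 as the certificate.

B^2 term by term: the squares give (256/57)^2*(e12)^2 + (64/19)^2*(e13)^2 + (284/57)^2*(e23)^2 = 65536/3249*(-1) + 4096/361*(+1) + 80656/3249*(+1) = 16 (each basis 2-blade squares to minus the product of its generators' squares); cross terms between blades sharing an index anticommute and cancel. So B^2 = 16.
Answer: boost, certificate B^2 = 16. Note: conjugating B changes its blade decomposition but never the scalar B^2 = 16, whose sign settles the classification.


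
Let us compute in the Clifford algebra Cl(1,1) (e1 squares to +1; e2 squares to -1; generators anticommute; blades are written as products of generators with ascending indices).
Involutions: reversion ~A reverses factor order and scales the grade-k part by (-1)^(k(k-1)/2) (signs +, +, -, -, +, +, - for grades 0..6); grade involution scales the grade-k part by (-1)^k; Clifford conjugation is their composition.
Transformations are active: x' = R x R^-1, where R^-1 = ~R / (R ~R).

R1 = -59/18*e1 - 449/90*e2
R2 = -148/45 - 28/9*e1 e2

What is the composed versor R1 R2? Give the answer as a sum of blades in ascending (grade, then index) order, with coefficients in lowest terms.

Distribute over the terms of R1 (each basis-blade product reordered to ascending indices, repeated generators contracted through their squares):
(-59/18*e1) R2 = 4366/405*e1 + 826/81*e2
(-449/90*e2) R2 = 6286/405*e1 + 33226/2025*e2
Summing the partial products and collecting blades:
Answer: 10652/405*e1 + 53876/2025*e2


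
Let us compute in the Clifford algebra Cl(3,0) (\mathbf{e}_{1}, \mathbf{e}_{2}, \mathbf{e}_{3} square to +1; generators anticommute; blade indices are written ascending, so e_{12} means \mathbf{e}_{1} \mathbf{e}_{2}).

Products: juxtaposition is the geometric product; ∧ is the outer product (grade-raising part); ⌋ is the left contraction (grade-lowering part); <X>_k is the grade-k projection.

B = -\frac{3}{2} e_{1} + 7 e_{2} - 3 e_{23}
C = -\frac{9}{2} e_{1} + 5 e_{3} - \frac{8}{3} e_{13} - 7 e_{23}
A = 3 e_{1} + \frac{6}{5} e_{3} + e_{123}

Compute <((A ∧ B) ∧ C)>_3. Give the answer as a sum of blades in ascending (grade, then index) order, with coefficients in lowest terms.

step 1: 21 e_{12} + \frac{9}{5} e_{13} - \frac{42}{5} e_{23} - 9 e_{123}
step 2: \frac{714}{5} e_{123}
step 3: \frac{714}{5} e_{123}
Answer: \frac{714}{5} e_{123}


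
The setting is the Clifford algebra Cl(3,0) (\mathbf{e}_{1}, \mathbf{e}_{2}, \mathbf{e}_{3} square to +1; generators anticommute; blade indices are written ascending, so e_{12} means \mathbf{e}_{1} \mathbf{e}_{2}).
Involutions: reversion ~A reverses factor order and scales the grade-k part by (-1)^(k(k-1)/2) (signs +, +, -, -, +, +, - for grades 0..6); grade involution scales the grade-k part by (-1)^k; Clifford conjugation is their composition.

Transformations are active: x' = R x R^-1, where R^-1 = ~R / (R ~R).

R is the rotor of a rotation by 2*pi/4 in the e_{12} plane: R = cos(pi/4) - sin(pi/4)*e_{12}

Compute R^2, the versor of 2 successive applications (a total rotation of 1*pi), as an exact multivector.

Half-angle bookkeeping: 2 applications in e_{12} add up to rotor phase 2*pi/4 = \frac{\pi}{2}, so R^2 = cos(\frac{\pi}{2}) - sin(\frac{\pi}{2})*e_{12}.
cos(\frac{\pi}{2}) = 0 and sin(\frac{\pi}{2}) = 1, so R^2 = -e_{12}. The net rotation is 1*pi; the rotor keeps the half-angle phase exactly.
Answer: -e_{12}


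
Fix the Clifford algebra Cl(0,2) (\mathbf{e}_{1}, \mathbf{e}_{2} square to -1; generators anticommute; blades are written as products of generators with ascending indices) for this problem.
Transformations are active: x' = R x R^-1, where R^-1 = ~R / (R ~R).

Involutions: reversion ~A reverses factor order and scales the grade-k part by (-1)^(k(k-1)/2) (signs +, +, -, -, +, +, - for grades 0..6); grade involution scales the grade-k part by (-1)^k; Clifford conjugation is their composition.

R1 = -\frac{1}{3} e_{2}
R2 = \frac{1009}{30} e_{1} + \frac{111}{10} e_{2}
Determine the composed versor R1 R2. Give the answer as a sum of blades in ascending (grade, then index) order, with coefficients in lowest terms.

Distribute over the terms of R1 (each basis-blade product reordered to ascending indices, repeated generators contracted through their squares):
(-\frac{1}{3} e_{2}) R2 = \frac{37}{10} + \frac{1009}{90} e_{1} e_{2}
Answer: \frac{37}{10} + \frac{1009}{90} e_{1} e_{2}


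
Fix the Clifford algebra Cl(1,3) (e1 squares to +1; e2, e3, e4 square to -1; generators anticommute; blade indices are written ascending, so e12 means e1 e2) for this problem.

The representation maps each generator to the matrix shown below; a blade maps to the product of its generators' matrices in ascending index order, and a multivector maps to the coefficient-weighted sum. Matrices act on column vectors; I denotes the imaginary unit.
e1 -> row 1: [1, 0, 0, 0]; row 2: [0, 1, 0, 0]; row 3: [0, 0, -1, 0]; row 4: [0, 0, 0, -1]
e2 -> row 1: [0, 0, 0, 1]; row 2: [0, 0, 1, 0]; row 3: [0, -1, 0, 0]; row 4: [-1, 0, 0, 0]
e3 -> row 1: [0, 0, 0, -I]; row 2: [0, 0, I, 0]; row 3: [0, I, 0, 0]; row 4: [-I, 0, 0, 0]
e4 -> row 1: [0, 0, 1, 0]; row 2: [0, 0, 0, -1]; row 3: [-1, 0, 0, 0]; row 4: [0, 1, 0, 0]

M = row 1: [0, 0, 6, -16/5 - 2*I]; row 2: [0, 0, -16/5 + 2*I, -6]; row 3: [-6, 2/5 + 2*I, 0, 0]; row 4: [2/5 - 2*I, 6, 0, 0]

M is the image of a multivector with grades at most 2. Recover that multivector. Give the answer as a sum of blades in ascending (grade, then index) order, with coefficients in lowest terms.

Method: the blade images are trace-orthogonal — tr(rho(e_A) rho(e_B)^-1) = 4 if A = B and 0 otherwise — and rho(e_A)^-1 = (e_A)^2 * rho(e_A) with (e_A)^2 = +1 or -1, so the coefficient of e_A in the preimage is (e_A)^2 * tr(M rho(e_A))/4.
Nonzero projections over blades of grade <= 2: e2: (e2)^2 = -1, tr(M rho(e2)) = 36/5, coefficient -9/5; e3: (e3)^2 = -1, tr(M rho(e3)) = -8, coefficient 2; e4: (e4)^2 = -1, tr(M rho(e4)) = -24, coefficient 6; e12: (e12)^2 = +1, tr(M rho(e12)) = -28/5, coefficient -7/5. Every other blade of grade <= 2 projects to 0.
Answer: -9/5*e2 + 2*e3 + 6*e4 - 7/5*e12


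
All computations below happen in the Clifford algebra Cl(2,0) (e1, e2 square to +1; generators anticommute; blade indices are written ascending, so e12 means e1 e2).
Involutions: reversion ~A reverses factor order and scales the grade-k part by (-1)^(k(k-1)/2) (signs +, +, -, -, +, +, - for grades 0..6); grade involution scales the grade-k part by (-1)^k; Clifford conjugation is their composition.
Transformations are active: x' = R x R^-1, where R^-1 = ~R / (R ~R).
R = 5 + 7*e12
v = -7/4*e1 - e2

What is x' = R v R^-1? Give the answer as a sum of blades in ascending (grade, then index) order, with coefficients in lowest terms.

~R = 5 - 7*e12, and R ~R = 74, so R^-1 = ~R / (74).
R v = -63/4*e1 + 29/4*e2
Answer: -14/37*e1 + 293/148*e2


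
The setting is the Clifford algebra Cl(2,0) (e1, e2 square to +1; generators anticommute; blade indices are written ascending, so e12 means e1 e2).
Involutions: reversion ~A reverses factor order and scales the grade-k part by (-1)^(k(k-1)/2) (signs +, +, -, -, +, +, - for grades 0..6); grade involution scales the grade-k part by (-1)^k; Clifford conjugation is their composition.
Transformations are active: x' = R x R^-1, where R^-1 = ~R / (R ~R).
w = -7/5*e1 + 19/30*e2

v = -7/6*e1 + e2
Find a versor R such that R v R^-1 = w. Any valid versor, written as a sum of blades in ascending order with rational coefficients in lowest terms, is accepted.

R = v + w = -77/30*e1 + 49/30*e2 works: the equal norms (85/36) guarantee its sandwich swaps v into w.
Answer: -77/30*e1 + 49/30*e2


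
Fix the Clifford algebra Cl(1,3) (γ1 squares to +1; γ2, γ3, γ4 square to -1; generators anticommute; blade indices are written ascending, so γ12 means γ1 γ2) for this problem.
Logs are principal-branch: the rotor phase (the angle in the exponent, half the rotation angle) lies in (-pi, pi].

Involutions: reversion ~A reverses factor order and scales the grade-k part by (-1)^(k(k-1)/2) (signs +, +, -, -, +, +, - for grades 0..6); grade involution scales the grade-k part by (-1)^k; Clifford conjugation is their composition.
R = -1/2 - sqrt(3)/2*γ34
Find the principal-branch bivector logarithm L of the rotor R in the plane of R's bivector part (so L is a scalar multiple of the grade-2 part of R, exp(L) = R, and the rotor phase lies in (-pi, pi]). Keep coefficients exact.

The scalar part of R is -1/2, which fixes the principal-branch rotor phase; the unit plane is then the bivector part divided by the sine of that phase, and L is that plane scaled by the phase.
Concretely: cos(phase) = -1/2 gives phase = ±2*pi/3, and since phase/sin(phase) is even the sign is immaterial: L = (phase/sin(phase)) * <R>_2 = (4*sqrt(3)*pi/9) * <R>_2.
Answer: -2*pi/3*γ34
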